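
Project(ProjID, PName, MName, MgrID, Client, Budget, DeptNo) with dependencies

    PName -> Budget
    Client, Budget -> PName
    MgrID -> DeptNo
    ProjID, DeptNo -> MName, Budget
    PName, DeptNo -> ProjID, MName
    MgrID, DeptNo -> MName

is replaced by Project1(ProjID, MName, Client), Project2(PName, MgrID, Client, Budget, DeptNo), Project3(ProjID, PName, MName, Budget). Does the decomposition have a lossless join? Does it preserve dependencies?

lossy and not dependency-preserving

Lossless test (chase): applying each FD to every pair of rows produces no changes in the tableau, so no row becomes fully distinguished — the join is lossy.
Dependency preservation: the restricted closure of {ProjID, DeptNo} across the fragments never reaches {MName, Budget}, so ProjID, DeptNo → MName, Budget cannot be enforced without a join — not preserved.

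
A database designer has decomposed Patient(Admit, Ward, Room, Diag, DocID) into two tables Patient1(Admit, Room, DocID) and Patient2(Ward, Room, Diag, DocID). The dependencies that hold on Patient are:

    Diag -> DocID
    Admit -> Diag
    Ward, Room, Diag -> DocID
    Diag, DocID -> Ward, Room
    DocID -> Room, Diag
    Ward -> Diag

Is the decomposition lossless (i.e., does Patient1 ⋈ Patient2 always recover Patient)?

Yes

Common attributes: Patient1 ∩ Patient2 = {Room, DocID}.
Closure of {Room, DocID}: DocID → Room, Diag applies, adding Diag; Diag, DocID → Ward, Room applies, adding Ward. So (Room, DocID)⁺ = {Ward, Room, Diag, DocID}.
This closure contains every attribute of Patient2, so Patient1 ∩ Patient2 → Patient2. The join is lossless.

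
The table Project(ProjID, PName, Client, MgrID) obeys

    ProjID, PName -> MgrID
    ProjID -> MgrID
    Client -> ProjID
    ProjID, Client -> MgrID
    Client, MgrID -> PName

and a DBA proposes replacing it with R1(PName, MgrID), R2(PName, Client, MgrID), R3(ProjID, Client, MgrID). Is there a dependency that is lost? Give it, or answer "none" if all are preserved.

none

ProjID, PName → MgrID: restricted closure across fragments reaches MgrID.
ProjID → MgrID lies within R3.
Client → ProjID lies within R3.
ProjID, Client → MgrID lies within R3.
Client, MgrID → PName lies within R2.
Every dependency is enforceable on the fragments, so the decomposition is dependency-preserving.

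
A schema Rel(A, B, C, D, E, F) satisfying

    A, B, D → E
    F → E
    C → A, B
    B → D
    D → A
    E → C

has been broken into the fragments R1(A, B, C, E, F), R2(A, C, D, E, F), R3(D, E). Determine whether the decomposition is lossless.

Chase test. Columns are A, B, C, D, E, F; row i has aⱼ where attribute j ∈ Ri, else bᵢⱼ.
Initial tableau (one row per fragment):
  row 1: a1 a2 a3 b14 a5 a6
  row 2: a1 b22 a3 a4 a5 a6
  row 3: b31 b32 b33 a4 a5 b36
Rows 1 and 2 agree on C; apply C→A, B and equate their A, B entries.
Rows 1 and 2 agree on B; apply B→D and equate their D entries.
Rows 1 and 3 agree on D; apply D→A and equate their A entries.
Rows 1 and 3 agree on E; apply E→C and equate their C entries.
Rows 1 and 3 agree on C; apply C→A, B and equate their A, B entries.
Row 1 is now all distinguished symbols — the join is lossless.

Yes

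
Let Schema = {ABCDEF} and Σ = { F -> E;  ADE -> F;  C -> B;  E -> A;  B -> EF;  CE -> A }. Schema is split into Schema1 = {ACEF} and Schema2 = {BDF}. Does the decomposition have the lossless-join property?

No

Common attributes: Schema1 ∩ Schema2 = {F}.
Closure of {F}: F → E applies, adding E; E → A applies, adding A. So (F)⁺ = {AEF}.
The closure contains neither all of Schema1 = {ACEF} nor all of Schema2 = {BDF}, so the common attributes are not a superkey of either fragment. The join is lossy.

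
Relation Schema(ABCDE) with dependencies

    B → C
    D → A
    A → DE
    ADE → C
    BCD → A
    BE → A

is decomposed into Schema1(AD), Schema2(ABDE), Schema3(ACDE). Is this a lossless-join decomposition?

Chase test. Columns are ABCDE; row i has aⱼ where attribute j ∈ Schemai, else bᵢⱼ.
Initial tableau (one row per fragment):
  row 1: a1 b12 b13 a4 b15
  row 2: a1 a2 b23 a4 a5
  row 3: a1 b32 a3 a4 a5
Rows 1 and 2 agree on A; apply A→DE and equate their DE entries.
Rows 1 and 2 agree on ADE; apply ADE→C and equate their C entries.
Rows 1 and 3 agree on ADE; apply ADE→C and equate their C entries.
Row 2 is now all distinguished symbols — the join is lossless.

Yes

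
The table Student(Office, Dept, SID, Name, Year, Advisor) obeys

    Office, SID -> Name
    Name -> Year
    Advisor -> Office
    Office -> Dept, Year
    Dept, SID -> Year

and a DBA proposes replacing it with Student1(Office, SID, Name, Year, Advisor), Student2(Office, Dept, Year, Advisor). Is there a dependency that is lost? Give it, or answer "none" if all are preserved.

Dept, SID -> Year

Check Dept, SID → Year: no single fragment contains all of {Dept, SID, Year}, and the restricted closure of {Dept, SID} across the fragments never reaches {Year}.
Office, SID → Name is preserved.
Name → Year is preserved.
Advisor → Office is preserved.
Office → Dept, Year is preserved.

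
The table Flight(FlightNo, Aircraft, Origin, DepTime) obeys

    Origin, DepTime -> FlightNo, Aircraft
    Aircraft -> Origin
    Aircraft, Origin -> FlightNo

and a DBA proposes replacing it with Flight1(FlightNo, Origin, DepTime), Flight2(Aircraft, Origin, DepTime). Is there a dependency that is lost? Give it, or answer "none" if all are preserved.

Aircraft, Origin -> FlightNo

Check Aircraft, Origin → FlightNo: no single fragment contains all of {FlightNo, Aircraft, Origin}, and the restricted closure of {Aircraft, Origin} across the fragments never reaches {FlightNo}.
Origin, DepTime → FlightNo, Aircraft is preserved.
Aircraft → Origin is preserved.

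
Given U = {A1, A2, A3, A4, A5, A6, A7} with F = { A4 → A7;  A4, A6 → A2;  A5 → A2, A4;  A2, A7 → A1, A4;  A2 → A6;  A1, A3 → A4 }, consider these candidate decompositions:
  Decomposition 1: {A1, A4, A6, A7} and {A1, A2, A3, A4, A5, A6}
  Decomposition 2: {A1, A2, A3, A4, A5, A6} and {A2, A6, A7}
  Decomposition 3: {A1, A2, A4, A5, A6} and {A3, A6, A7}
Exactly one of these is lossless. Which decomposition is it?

Decomposition 1: common = {A1, A4, A6}, closure = {A1, A2, A4, A6, A7} → lossless.
Decomposition 2: common = {A2, A6}, closure = {A2, A6} → lossy.
Decomposition 3: common = {A6}, closure = {A6} → lossy.

Decomposition 1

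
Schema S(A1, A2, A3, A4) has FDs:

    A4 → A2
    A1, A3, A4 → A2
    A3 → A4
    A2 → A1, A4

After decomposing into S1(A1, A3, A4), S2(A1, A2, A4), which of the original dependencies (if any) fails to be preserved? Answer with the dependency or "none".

none

A4 → A2 lies within S2.
A1, A3, A4 → A2: restricted closure across fragments reaches A2.
A3 → A4 lies within S1.
A2 → A1, A4 lies within S2.
Every dependency is enforceable on the fragments, so the decomposition is dependency-preserving.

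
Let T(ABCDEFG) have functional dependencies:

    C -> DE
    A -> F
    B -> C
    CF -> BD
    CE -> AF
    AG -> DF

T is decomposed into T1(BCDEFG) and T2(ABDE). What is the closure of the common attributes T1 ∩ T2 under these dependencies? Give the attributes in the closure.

ABCDEF

T1 ∩ T2 = {BDE}.
B → C applies, adding C
CE → AF applies, adding AF
Closure: {ABCDEF}.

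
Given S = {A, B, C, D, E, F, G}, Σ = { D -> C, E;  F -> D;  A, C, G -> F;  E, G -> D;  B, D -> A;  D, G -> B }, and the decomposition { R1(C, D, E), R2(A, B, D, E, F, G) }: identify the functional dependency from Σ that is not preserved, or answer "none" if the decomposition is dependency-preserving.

Check A, C, G → F: no single fragment contains all of {A, C, F, G}, and the restricted closure of {A, C, G} across the fragments never reaches {F}.
D → C, E is preserved.
F → D is preserved.
E, G → D is preserved.
B, D → A is preserved.
D, G → B is preserved.

A, C, G -> F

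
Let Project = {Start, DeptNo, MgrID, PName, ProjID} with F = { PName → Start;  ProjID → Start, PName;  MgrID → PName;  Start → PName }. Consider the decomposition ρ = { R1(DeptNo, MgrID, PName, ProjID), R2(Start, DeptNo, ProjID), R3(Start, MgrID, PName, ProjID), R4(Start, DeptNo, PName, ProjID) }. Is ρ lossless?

Yes

Chase test. Columns are Start, DeptNo, MgrID, PName, ProjID; row i has aⱼ where attribute j ∈ Ri, else bᵢⱼ.
Initial tableau (one row per fragment):
  row 1: b11 a2 a3 a4 a5
  row 2: a1 a2 b23 b24 a5
  row 3: a1 b32 a3 a4 a5
  row 4: a1 a2 b43 a4 a5
Rows 1 and 3 agree on PName; apply PName→Start and equate their Start entries.
Rows 1 and 2 agree on ProjID; apply ProjID→Start, PName and equate their Start, PName entries.
Row 1 is now all distinguished symbols — the join is lossless.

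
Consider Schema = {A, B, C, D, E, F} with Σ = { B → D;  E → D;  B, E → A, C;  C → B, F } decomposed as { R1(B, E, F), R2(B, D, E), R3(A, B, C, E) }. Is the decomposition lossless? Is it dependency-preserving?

Lossless test (chase): Rows 1 and 2 agree on B; apply B→D and equate their D entries. Rows 1 and 3 agree on B; apply B→D and equate their D entries. Rows 1 and 2 agree on B, E; apply B, E→A, C and equate their A, C entries. Rows 1 and 3 agree on B, E; apply B, E→A, C and equate their A, C entries. Rows 1 and 2 agree on C; apply C→B, F and equate their B, F entries. Rows 1 and 3 agree on C; apply C→B, F and equate their B, F entries. Row 1 is now all distinguished symbols — the join is lossless.
Dependency preservation: the restricted closure of {C} across the fragments never reaches {B, F}, so C → B, F cannot be enforced without a join — not preserved.

lossless but not dependency-preserving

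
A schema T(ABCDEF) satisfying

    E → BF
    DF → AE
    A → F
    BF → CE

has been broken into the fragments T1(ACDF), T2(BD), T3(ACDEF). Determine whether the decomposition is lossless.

Chase test. Columns are ABCDEF; row i has aⱼ where attribute j ∈ Ti, else bᵢⱼ.
Initial tableau (one row per fragment):
  row 1: a1 b12 a3 a4 b15 a6
  row 2: b21 a2 b23 a4 b25 b26
  row 3: a1 b32 a3 a4 a5 a6
Rows 1 and 3 agree on DF; apply DF→AE and equate their AE entries.
Rows 1 and 3 agree on E; apply E→BF and equate their BF entries.
No row becomes fully distinguished — the join is lossy.

No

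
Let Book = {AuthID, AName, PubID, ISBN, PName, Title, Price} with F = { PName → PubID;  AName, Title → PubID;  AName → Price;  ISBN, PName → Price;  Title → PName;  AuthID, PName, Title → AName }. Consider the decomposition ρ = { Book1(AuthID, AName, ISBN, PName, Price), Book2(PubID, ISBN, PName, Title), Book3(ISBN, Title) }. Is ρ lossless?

No

Chase test. Columns are AuthID, AName, PubID, ISBN, PName, Title, Price; row i has aⱼ where attribute j ∈ Booki, else bᵢⱼ.
Initial tableau (one row per fragment):
  row 1: a1 a2 b13 a4 a5 b16 a7
  row 2: b21 b22 a3 a4 a5 a6 b27
  row 3: b31 b32 b33 a4 b35 a6 b37
Rows 1 and 2 agree on PName; apply PName→PubID and equate their PubID entries.
Rows 1 and 2 agree on ISBN, PName; apply ISBN, PName→Price and equate their Price entries.
Rows 2 and 3 agree on Title; apply Title→PName and equate their PName entries.
Rows 1 and 3 agree on PName; apply PName→PubID and equate their PubID entries.
Rows 1 and 3 agree on ISBN, PName; apply ISBN, PName→Price and equate their Price entries.
No row becomes fully distinguished — the join is lossy.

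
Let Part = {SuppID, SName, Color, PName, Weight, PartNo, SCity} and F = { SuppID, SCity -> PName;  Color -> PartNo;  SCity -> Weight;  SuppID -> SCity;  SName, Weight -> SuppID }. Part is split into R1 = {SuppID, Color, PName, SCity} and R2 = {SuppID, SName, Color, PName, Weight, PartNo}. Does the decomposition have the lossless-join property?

Yes

Common attributes: R1 ∩ R2 = {SuppID, Color, PName}.
Closure of {SuppID, Color, PName}: Color → PartNo applies, adding PartNo; SuppID → SCity applies, adding SCity; SCity → Weight applies, adding Weight. So (SuppID, Color, PName)⁺ = {SuppID, Color, PName, Weight, PartNo, SCity}.
This closure contains every attribute of R1, so R1 ∩ R2 → R1. The join is lossless.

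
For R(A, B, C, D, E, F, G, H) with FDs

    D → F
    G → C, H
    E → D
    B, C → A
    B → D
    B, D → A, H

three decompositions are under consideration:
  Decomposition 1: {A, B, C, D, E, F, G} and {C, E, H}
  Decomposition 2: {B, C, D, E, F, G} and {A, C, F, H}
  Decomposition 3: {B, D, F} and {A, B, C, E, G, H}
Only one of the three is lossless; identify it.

Decomposition 3

Decomposition 1: common = {C, E}, closure = {C, D, E, F} → lossy.
Decomposition 2: common = {C, F}, closure = {C, F} → lossy.
Decomposition 3: common = {B}, closure = {A, B, D, F, H} → lossless.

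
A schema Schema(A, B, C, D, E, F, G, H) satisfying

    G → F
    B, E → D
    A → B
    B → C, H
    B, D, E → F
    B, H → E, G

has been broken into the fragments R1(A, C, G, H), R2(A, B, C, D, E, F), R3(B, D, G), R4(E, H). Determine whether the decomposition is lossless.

Yes

Chase test. Columns are A, B, C, D, E, F, G, H; row i has aⱼ where attribute j ∈ Ri, else bᵢⱼ.
Initial tableau (one row per fragment):
  row 1: a1 b12 a3 b14 b15 b16 a7 a8
  row 2: a1 a2 a3 a4 a5 a6 b27 b28
  row 3: b31 a2 b33 a4 b35 b36 a7 b38
  row 4: b41 b42 b43 b44 a5 b46 b47 a8
Rows 1 and 3 agree on G; apply G→F and equate their F entries.
Rows 1 and 2 agree on A; apply A→B and equate their B entries.
Rows 1 and 2 agree on B; apply B→C, H and equate their C, H entries.
Rows 1 and 3 agree on B; apply B→C, H and equate their C, H entries.
Rows 1 and 2 agree on B, H; apply B, H→E, G and equate their E, G entries.
Rows 1 and 3 agree on B, H; apply B, H→E, G and equate their E, G entries.
Rows 1 and 2 agree on G; apply G→F and equate their F entries.
Rows 1 and 2 agree on B, E; apply B, E→D and equate their D entries.
Row 1 is now all distinguished symbols — the join is lossless.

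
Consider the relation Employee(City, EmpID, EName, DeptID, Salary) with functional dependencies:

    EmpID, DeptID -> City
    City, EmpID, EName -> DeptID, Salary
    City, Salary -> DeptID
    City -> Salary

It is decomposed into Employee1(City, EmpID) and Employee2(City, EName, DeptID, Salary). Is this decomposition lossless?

Common attributes: Employee1 ∩ Employee2 = {City}.
Closure of {City}: City → Salary applies, adding Salary; City, Salary → DeptID applies, adding DeptID. So (City)⁺ = {City, DeptID, Salary}.
The closure contains neither all of Employee1 = {City, EmpID} nor all of Employee2 = {City, EName, DeptID, Salary}, so the common attributes are not a superkey of either fragment. The join is lossy.

No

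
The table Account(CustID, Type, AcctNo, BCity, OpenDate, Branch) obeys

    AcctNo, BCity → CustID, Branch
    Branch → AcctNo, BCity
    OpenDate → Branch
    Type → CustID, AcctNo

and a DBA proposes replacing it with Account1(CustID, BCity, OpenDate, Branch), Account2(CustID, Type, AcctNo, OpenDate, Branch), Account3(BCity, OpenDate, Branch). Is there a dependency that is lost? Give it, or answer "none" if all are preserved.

Check AcctNo, BCity → CustID, Branch: no single fragment contains all of {CustID, AcctNo, BCity, Branch}, and the restricted closure of {AcctNo, BCity} across the fragments never reaches {CustID, Branch}.
Branch → AcctNo, BCity is preserved.
OpenDate → Branch is preserved.
Type → CustID, AcctNo is preserved.

AcctNo, BCity → CustID, Branch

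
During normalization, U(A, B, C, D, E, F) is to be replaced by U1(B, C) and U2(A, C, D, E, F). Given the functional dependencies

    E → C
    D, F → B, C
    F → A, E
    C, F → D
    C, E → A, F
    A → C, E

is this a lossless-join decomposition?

Common attributes: U1 ∩ U2 = {C}.
No dependency enlarges {C}, so (C)⁺ = {C}.
The closure contains neither all of U1 = {B, C} nor all of U2 = {A, C, D, E, F}, so the common attributes are not a superkey of either fragment. The join is lossy.

No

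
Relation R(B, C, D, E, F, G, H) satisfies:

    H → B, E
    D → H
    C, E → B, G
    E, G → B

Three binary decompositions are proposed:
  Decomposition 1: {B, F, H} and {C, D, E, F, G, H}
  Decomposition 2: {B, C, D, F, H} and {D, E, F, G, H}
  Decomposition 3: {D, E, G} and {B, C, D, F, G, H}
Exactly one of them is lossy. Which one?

Decomposition 2

Decomposition 1: common = {F, H}, closure = {B, E, F, H} → lossless.
Decomposition 2: common = {D, F, H}, closure = {B, D, E, F, H} → lossy.
Decomposition 3: common = {D, G}, closure = {B, D, E, G, H} → lossless.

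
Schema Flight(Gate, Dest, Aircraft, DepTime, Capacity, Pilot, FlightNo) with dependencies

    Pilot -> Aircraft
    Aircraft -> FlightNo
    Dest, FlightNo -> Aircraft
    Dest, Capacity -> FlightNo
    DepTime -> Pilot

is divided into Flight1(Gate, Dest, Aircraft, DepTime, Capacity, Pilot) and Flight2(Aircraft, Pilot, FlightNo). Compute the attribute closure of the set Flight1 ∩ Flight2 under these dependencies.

Flight1 ∩ Flight2 = {Aircraft, Pilot}.
Aircraft → FlightNo applies, adding FlightNo
Closure: {Aircraft, Pilot, FlightNo}.

Aircraft, Pilot, FlightNo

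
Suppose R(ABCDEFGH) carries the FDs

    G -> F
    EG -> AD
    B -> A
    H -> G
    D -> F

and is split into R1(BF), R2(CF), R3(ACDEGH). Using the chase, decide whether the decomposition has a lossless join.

Chase test. Columns are ABCDEFGH; row i has aⱼ where attribute j ∈ Ri, else bᵢⱼ.
Initial tableau (one row per fragment):
  row 1: b11 a2 b13 b14 b15 a6 b17 b18
  row 2: b21 b22 a3 b24 b25 a6 b27 b28
  row 3: a1 b32 a3 a4 a5 b36 a7 a8
No row becomes fully distinguished — the join is lossy.

No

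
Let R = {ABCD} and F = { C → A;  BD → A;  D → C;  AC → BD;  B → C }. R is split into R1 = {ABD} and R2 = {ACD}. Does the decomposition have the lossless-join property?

Common attributes: R1 ∩ R2 = {AD}.
Closure of {AD}: D → C applies, adding C; AC → BD applies, adding B. So (AD)⁺ = {ABCD}.
This closure contains every attribute of R1, so R1 ∩ R2 → R1. The join is lossless.

Yes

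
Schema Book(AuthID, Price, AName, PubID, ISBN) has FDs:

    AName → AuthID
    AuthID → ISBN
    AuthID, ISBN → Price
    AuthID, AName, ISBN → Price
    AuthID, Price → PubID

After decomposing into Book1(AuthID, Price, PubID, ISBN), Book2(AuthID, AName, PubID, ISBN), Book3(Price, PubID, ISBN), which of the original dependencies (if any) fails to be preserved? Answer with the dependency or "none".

none

AName → AuthID lies within Book2.
AuthID → ISBN lies within Book1.
AuthID, ISBN → Price lies within Book1.
AuthID, AName, ISBN → Price: restricted closure across fragments reaches Price.
AuthID, Price → PubID lies within Book1.
Every dependency is enforceable on the fragments, so the decomposition is dependency-preserving.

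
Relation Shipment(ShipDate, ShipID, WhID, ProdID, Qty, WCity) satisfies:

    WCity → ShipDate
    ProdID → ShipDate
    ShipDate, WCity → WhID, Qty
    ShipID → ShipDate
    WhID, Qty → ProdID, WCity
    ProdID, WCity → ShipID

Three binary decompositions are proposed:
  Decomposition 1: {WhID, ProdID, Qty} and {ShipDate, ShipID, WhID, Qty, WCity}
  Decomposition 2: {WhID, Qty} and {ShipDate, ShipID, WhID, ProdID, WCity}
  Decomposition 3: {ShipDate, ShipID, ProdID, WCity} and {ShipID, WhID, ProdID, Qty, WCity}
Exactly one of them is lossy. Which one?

Decomposition 1: common = {WhID, Qty}, closure = {ShipDate, ShipID, WhID, ProdID, Qty, WCity} → lossless.
Decomposition 2: common = {WhID}, closure = {WhID} → lossy.
Decomposition 3: common = {ShipID, ProdID, WCity}, closure = {ShipDate, ShipID, WhID, ProdID, Qty, WCity} → lossless.

Decomposition 2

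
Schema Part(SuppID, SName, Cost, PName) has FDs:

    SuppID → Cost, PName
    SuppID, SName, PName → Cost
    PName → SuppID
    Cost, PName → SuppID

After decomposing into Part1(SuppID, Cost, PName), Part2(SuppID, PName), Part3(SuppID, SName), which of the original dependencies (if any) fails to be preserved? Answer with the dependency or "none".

SuppID → Cost, PName lies within Part1.
SuppID, SName, PName → Cost: restricted closure across fragments reaches Cost.
PName → SuppID lies within Part1.
Cost, PName → SuppID lies within Part1.
Every dependency is enforceable on the fragments, so the decomposition is dependency-preserving.

none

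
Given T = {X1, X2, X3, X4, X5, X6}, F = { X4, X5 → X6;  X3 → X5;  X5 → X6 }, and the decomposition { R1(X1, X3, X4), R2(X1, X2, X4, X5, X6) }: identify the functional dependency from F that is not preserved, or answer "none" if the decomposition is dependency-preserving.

X3 → X5

Check X3 → X5: no single fragment contains all of {X3, X5}, and the restricted closure of {X3} across the fragments never reaches {X5}.
X4, X5 → X6 is preserved.
X5 → X6 is preserved.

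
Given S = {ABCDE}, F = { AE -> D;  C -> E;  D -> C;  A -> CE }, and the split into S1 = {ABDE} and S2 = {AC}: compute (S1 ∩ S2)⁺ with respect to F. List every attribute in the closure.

ACDE

S1 ∩ S2 = {A}.
A → CE applies, adding CE
AE → D applies, adding D
Closure: {ACDE}.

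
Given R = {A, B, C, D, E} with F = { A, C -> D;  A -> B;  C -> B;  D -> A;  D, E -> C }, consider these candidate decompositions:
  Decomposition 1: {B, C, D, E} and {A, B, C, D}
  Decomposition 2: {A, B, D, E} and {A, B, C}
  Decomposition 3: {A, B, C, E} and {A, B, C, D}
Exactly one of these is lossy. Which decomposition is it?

Decomposition 1: common = {B, C, D}, closure = {A, B, C, D} → lossless.
Decomposition 2: common = {A, B}, closure = {A, B} → lossy.
Decomposition 3: common = {A, B, C}, closure = {A, B, C, D} → lossless.

Decomposition 2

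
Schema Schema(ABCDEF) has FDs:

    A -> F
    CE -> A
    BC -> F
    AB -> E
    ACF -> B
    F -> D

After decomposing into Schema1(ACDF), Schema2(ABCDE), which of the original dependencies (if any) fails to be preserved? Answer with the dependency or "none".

Check BC → F: no single fragment contains all of {BCF}, and the restricted closure of {BC} across the fragments never reaches {F}.
A → F is preserved.
CE → A is preserved.
AB → E is preserved.
ACF → B is preserved.
F → D is preserved.

BC -> F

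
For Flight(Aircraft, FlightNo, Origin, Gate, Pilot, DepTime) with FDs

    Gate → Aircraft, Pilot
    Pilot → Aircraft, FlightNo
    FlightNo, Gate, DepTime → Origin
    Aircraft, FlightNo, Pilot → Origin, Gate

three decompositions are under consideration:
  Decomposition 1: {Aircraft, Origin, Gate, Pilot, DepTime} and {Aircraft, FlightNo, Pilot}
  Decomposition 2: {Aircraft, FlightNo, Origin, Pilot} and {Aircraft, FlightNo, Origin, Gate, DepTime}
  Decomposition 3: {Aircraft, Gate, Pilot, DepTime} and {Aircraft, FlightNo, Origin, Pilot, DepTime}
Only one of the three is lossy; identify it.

Decomposition 1: common = {Aircraft, Pilot}, closure = {Aircraft, FlightNo, Origin, Gate, Pilot} → lossless.
Decomposition 2: common = {Aircraft, FlightNo, Origin}, closure = {Aircraft, FlightNo, Origin} → lossy.
Decomposition 3: common = {Aircraft, Pilot, DepTime}, closure = {Aircraft, FlightNo, Origin, Gate, Pilot, DepTime} → lossless.

Decomposition 2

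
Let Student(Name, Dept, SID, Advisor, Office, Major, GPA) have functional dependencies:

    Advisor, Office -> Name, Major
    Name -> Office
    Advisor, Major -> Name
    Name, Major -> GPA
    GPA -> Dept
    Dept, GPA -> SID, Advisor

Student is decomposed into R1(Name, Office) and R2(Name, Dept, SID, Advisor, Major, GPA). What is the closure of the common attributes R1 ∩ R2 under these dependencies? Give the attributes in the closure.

Name, Office

R1 ∩ R2 = {Name}.
Name → Office applies, adding Office
Closure: {Name, Office}.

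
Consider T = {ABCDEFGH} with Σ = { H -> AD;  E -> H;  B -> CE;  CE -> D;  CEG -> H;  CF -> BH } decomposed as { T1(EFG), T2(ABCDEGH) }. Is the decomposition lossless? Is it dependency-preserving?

lossy and not dependency-preserving

Lossless test: (EG)⁺ = {ADEGH}, which is a superkey of neither fragment — lossy.
Dependency preservation: the restricted closure of {CF} across the fragments never reaches {BH}, so CF → BH cannot be enforced without a join — not preserved.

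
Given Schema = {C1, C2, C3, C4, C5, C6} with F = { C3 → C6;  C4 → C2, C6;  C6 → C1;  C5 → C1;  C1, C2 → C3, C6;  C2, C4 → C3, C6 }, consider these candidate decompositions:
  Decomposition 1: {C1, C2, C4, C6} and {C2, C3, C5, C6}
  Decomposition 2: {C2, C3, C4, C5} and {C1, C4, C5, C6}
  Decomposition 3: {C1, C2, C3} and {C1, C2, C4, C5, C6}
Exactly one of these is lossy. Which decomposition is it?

Decomposition 1: common = {C2, C6}, closure = {C1, C2, C3, C6} → lossy.
Decomposition 2: common = {C4, C5}, closure = {C1, C2, C3, C4, C5, C6} → lossless.
Decomposition 3: common = {C1, C2}, closure = {C1, C2, C3, C6} → lossless.

Decomposition 1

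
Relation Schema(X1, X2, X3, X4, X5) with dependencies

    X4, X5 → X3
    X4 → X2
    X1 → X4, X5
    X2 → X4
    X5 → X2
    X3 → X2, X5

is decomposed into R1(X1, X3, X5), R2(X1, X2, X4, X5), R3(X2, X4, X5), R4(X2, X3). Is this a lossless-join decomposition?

Yes

Chase test. Columns are X1, X2, X3, X4, X5; row i has aⱼ where attribute j ∈ Ri, else bᵢⱼ.
Initial tableau (one row per fragment):
  row 1: a1 b12 a3 b14 a5
  row 2: a1 a2 b23 a4 a5
  row 3: b31 a2 b33 a4 a5
  row 4: b41 a2 a3 b44 b45
Rows 2 and 3 agree on X4, X5; apply X4, X5→X3 and equate their X3 entries.
Rows 1 and 2 agree on X1; apply X1→X4, X5 and equate their X4, X5 entries.
Rows 2 and 4 agree on X2; apply X2→X4 and equate their X4 entries.
Rows 1 and 2 agree on X5; apply X5→X2 and equate their X2 entries.
Rows 1 and 4 agree on X3; apply X3→X2, X5 and equate their X2, X5 entries.
Rows 1 and 2 agree on X4, X5; apply X4, X5→X3 and equate their X3 entries.
Row 1 is now all distinguished symbols — the join is lossless.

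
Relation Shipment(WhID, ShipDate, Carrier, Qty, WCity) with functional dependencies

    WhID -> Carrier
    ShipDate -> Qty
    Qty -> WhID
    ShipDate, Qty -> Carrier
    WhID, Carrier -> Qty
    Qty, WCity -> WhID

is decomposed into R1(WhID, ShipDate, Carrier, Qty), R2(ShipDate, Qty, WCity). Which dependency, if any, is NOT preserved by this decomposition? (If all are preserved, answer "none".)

none

WhID → Carrier lies within R1.
ShipDate → Qty lies within R1.
Qty → WhID lies within R1.
ShipDate, Qty → Carrier lies within R1.
WhID, Carrier → Qty lies within R1.
Qty, WCity → WhID: restricted closure across fragments reaches WhID.
Every dependency is enforceable on the fragments, so the decomposition is dependency-preserving.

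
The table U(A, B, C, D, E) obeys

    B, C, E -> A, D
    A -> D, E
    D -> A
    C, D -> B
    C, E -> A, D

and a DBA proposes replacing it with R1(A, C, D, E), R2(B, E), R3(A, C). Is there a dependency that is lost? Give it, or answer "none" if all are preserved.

Check C, D → B: no single fragment contains all of {B, C, D}, and the restricted closure of {C, D} across the fragments never reaches {B}.
B, C, E → A, D is preserved.
A → D, E is preserved.
D → A is preserved.
C, E → A, D is preserved.

C, D -> B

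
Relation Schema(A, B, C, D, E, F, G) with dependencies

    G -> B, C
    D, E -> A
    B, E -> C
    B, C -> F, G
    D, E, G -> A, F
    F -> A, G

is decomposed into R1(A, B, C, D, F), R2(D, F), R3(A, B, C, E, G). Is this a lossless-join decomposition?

Chase test. Columns are A, B, C, D, E, F, G; row i has aⱼ where attribute j ∈ Ri, else bᵢⱼ.
Initial tableau (one row per fragment):
  row 1: a1 a2 a3 a4 b15 a6 b17
  row 2: b21 b22 b23 a4 b25 a6 b27
  row 3: a1 a2 a3 b34 a5 b36 a7
Rows 1 and 3 agree on B, C; apply B, C→F, G and equate their F, G entries.
Rows 1 and 2 agree on F; apply F→A, G and equate their A, G entries.
Rows 1 and 2 agree on G; apply G→B, C and equate their B, C entries.
No row becomes fully distinguished — the join is lossy.

No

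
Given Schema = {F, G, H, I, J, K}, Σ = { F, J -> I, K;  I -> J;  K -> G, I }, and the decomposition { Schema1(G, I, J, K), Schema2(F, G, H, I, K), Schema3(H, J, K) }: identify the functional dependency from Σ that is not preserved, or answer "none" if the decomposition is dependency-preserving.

F, J -> I, K

Check F, J → I, K: no single fragment contains all of {F, I, J, K}, and the restricted closure of {F, J} across the fragments never reaches {I, K}.
I → J is preserved.
K → G, I is preserved.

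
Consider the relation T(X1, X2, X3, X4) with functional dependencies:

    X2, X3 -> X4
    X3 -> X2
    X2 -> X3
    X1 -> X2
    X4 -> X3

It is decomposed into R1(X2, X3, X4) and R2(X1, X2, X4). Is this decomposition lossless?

Yes

Common attributes: R1 ∩ R2 = {X2, X4}.
Closure of {X2, X4}: X2 → X3 applies, adding X3. So (X2, X4)⁺ = {X2, X3, X4}.
This closure contains every attribute of R1, so R1 ∩ R2 → R1. The join is lossless.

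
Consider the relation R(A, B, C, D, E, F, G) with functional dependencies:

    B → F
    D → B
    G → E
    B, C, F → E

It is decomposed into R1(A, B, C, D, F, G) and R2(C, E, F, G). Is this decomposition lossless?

Yes

Common attributes: R1 ∩ R2 = {C, F, G}.
Closure of {C, F, G}: G → E applies, adding E. So (C, F, G)⁺ = {C, E, F, G}.
This closure contains every attribute of R2, so R1 ∩ R2 → R2. The join is lossless.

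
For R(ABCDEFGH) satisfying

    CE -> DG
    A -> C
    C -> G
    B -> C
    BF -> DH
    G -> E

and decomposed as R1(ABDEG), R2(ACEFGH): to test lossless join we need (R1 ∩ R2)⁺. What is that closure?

ACDEG

R1 ∩ R2 = {AEG}.
A → C applies, adding C
CE → DG applies, adding D
Closure: {ACDEG}.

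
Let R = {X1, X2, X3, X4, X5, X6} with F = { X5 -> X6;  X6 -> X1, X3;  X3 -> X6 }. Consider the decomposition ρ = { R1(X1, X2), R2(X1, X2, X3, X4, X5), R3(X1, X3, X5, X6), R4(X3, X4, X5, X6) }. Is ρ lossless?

Chase test. Columns are X1, X2, X3, X4, X5, X6; row i has aⱼ where attribute j ∈ Ri, else bᵢⱼ.
Initial tableau (one row per fragment):
  row 1: a1 a2 b13 b14 b15 b16
  row 2: a1 a2 a3 a4 a5 b26
  row 3: a1 b32 a3 b34 a5 a6
  row 4: b41 b42 a3 a4 a5 a6
Rows 2 and 3 agree on X5; apply X5→X6 and equate their X6 entries.
Rows 2 and 4 agree on X6; apply X6→X1, X3 and equate their X1, X3 entries.
Row 2 is now all distinguished symbols — the join is lossless.

Yes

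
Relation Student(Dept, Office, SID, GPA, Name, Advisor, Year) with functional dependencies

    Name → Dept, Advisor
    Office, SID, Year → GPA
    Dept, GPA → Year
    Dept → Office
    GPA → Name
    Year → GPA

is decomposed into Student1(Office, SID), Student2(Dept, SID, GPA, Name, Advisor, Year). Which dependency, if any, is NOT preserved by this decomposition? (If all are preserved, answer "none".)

Dept → Office

Check Dept → Office: no single fragment contains all of {Dept, Office}, and the restricted closure of {Dept} across the fragments never reaches {Office}.
Name → Dept, Advisor is preserved.
Office, SID, Year → GPA is preserved.
Dept, GPA → Year is preserved.
GPA → Name is preserved.
Year → GPA is preserved.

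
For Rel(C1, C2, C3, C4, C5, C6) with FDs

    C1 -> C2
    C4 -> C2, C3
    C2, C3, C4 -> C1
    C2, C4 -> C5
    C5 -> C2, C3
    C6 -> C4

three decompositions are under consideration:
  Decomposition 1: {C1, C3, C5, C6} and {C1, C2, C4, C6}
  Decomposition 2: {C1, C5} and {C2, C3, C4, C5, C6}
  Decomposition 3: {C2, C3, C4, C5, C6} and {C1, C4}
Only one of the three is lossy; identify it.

Decomposition 1: common = {C1, C6}, closure = {C1, C2, C3, C4, C5, C6} → lossless.
Decomposition 2: common = {C5}, closure = {C2, C3, C5} → lossy.
Decomposition 3: common = {C4}, closure = {C1, C2, C3, C4, C5} → lossless.

Decomposition 2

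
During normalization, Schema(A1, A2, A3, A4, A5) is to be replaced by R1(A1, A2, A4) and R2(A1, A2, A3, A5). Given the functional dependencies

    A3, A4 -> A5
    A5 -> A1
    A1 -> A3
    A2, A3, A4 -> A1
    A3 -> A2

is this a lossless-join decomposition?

No

Common attributes: R1 ∩ R2 = {A1, A2}.
Closure of {A1, A2}: A1 → A3 applies, adding A3. So (A1, A2)⁺ = {A1, A2, A3}.
The closure contains neither all of R1 = {A1, A2, A4} nor all of R2 = {A1, A2, A3, A5}, so the common attributes are not a superkey of either fragment. The join is lossy.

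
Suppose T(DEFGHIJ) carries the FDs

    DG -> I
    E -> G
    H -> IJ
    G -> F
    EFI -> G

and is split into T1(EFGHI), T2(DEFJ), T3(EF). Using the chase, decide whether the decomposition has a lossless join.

Chase test. Columns are DEFGHIJ; row i has aⱼ where attribute j ∈ Ti, else bᵢⱼ.
Initial tableau (one row per fragment):
  row 1: b11 a2 a3 a4 a5 a6 b17
  row 2: a1 a2 a3 b24 b25 b26 a7
  row 3: b31 a2 a3 b34 b35 b36 b37
Rows 1 and 2 agree on E; apply E→G and equate their G entries.
Rows 1 and 3 agree on E; apply E→G and equate their G entries.
No row becomes fully distinguished — the join is lossy.

No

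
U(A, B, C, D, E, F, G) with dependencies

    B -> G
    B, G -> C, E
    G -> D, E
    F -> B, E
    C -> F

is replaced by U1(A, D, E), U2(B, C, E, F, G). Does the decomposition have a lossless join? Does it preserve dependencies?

lossy and not dependency-preserving

Lossless test: (E)⁺ = {E}, which is a superkey of neither fragment — lossy.
Dependency preservation: the restricted closure of {G} across the fragments never reaches {D, E}, so G → D, E cannot be enforced without a join — not preserved.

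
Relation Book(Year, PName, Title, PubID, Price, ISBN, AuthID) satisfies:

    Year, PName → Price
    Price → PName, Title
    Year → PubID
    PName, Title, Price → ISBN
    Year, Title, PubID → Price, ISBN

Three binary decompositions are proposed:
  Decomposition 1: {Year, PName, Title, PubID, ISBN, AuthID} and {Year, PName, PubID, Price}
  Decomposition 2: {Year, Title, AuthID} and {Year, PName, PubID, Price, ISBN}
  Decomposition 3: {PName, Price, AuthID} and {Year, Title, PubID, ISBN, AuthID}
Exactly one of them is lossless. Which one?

Decomposition 1: common = {Year, PName, PubID}, closure = {Year, PName, Title, PubID, Price, ISBN} → lossless.
Decomposition 2: common = {Year}, closure = {Year, PubID} → lossy.
Decomposition 3: common = {AuthID}, closure = {AuthID} → lossy.

Decomposition 1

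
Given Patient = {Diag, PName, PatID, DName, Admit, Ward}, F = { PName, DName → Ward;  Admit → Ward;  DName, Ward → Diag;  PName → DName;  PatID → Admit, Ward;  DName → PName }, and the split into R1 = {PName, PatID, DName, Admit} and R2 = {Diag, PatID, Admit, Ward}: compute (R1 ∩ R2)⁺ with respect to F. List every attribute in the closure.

R1 ∩ R2 = {PatID, Admit}.
Admit → Ward applies, adding Ward
Closure: {PatID, Admit, Ward}.

PatID, Admit, Ward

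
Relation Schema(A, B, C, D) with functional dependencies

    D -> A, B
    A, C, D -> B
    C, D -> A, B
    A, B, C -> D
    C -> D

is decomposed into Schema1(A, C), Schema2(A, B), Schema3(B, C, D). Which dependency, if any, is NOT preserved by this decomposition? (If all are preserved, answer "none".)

Check D → A, B: no single fragment contains all of {A, B, D}, and the restricted closure of {D} across the fragments never reaches {A, B}.
A, C, D → B is preserved.
C, D → A, B is preserved.
A, B, C → D is preserved.
C → D is preserved.

D -> A, B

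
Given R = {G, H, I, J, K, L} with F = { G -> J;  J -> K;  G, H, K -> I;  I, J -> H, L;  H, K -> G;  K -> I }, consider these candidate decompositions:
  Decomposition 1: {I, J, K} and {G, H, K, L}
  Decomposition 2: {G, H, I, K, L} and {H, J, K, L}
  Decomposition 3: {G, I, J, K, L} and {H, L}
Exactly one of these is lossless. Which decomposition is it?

Decomposition 2

Decomposition 1: common = {K}, closure = {I, K} → lossy.
Decomposition 2: common = {H, K, L}, closure = {G, H, I, J, K, L} → lossless.
Decomposition 3: common = {L}, closure = {L} → lossy.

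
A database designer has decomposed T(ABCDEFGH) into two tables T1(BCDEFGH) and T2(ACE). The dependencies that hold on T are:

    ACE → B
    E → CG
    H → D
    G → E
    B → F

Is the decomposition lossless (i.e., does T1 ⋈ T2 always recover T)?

No

Common attributes: T1 ∩ T2 = {CE}.
Closure of {CE}: E → CG applies, adding G. So (CE)⁺ = {CEG}.
The closure contains neither all of T1 = {BCDEFGH} nor all of T2 = {ACE}, so the common attributes are not a superkey of either fragment. The join is lossy.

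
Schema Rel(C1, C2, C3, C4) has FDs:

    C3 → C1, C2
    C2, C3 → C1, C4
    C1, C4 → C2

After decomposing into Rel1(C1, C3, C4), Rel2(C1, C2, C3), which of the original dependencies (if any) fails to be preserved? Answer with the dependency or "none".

C1, C4 → C2

Check C1, C4 → C2: no single fragment contains all of {C1, C2, C4}, and the restricted closure of {C1, C4} across the fragments never reaches {C2}.
C3 → C1, C2 is preserved.
C2, C3 → C1, C4 is preserved.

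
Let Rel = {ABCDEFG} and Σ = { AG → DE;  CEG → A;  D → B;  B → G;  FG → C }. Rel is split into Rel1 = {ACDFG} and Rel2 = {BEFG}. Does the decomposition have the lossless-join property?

Common attributes: Rel1 ∩ Rel2 = {FG}.
Closure of {FG}: FG → C applies, adding C. So (FG)⁺ = {CFG}.
The closure contains neither all of Rel1 = {ACDFG} nor all of Rel2 = {BEFG}, so the common attributes are not a superkey of either fragment. The join is lossy.

No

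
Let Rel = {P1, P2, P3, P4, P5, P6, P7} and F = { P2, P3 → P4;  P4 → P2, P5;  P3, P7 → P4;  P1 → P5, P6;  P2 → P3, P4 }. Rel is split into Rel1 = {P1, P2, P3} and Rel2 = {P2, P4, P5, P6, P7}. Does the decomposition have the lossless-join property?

No

Common attributes: Rel1 ∩ Rel2 = {P2}.
Closure of {P2}: P2 → P3, P4 applies, adding P3, P4; P4 → P2, P5 applies, adding P5. So (P2)⁺ = {P2, P3, P4, P5}.
The closure contains neither all of Rel1 = {P1, P2, P3} nor all of Rel2 = {P2, P4, P5, P6, P7}, so the common attributes are not a superkey of either fragment. The join is lossy.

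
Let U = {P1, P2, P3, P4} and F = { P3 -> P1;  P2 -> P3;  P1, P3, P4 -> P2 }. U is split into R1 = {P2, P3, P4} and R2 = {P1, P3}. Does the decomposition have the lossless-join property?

Yes

Common attributes: R1 ∩ R2 = {P3}.
Closure of {P3}: P3 → P1 applies, adding P1. So (P3)⁺ = {P1, P3}.
This closure contains every attribute of R2, so R1 ∩ R2 → R2. The join is lossless.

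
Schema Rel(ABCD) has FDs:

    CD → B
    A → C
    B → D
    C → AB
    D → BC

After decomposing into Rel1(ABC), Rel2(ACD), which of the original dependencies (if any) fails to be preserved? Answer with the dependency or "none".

CD → B: restricted closure across fragments reaches B.
A → C lies within Rel1.
B → D: restricted closure across fragments reaches D.
C → AB lies within Rel1.
D → BC: restricted closure across fragments reaches BC.
Every dependency is enforceable on the fragments, so the decomposition is dependency-preserving.

none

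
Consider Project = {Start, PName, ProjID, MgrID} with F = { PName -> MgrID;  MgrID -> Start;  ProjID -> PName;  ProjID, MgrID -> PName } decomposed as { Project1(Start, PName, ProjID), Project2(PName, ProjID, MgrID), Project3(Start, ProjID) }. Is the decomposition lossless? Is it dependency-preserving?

lossless but not dependency-preserving

Lossless test (chase): Rows 1 and 2 agree on PName; apply PName→MgrID and equate their MgrID entries. Rows 1 and 2 agree on MgrID; apply MgrID→Start and equate their Start entries. Rows 1 and 3 agree on ProjID; apply ProjID→PName and equate their PName entries. Rows 1 and 3 agree on PName; apply PName→MgrID and equate their MgrID entries. Row 1 is now all distinguished symbols — the join is lossless.
Dependency preservation: the restricted closure of {MgrID} across the fragments never reaches {Start}, so MgrID → Start cannot be enforced without a join — not preserved.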